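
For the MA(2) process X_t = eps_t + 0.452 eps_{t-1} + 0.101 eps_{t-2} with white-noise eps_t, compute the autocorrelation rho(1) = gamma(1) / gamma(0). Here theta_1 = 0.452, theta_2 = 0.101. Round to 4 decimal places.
\rho(1) = 0.4098

For an MA(q) process with theta_0 = 1, the autocovariance is
  gamma(k) = sigma^2 * sum_{i=0..q-k} theta_i * theta_{i+k},
and rho(k) = gamma(k) / gamma(0). Sigma^2 cancels.
  numerator   = (1)*(0.452) + (0.452)*(0.101) = 0.497652.
  denominator = (1)^2 + (0.452)^2 + (0.101)^2 = 1.214505.
  rho(1) = 0.497652 / 1.214505 = 0.4098.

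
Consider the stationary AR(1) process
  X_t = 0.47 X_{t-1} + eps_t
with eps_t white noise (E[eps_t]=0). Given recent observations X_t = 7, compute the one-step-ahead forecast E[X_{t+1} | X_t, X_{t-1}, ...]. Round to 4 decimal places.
E[X_{t+1} \mid \mathcal F_t] = 3.2900

For an AR(p) model X_t = c + sum_i phi_i X_{t-i} + eps_t, the
one-step-ahead conditional mean is
  E[X_{t+1} | X_t, ...] = c + sum_i phi_i X_{t+1-i}.
Substitute known values:
  E[X_{t+1} | ...] = (0.47) * (7)
                   = 3.2900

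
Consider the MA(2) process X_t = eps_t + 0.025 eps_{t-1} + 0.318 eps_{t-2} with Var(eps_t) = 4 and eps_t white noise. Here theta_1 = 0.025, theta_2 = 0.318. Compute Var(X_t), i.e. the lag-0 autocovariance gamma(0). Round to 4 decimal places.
\gamma(0) = 4.4070

For an MA(q) process X_t = eps_t + sum_i theta_i eps_{t-i} with
Var(eps_t) = sigma^2, the variance is
  gamma(0) = sigma^2 * (1 + sum_i theta_i^2).
  sum_i theta_i^2 = (0.025)^2 + (0.318)^2 = 0.000625 + 0.101124 = 0.101749.
  gamma(0) = 4 * (1 + 0.101749) = 4 * 1.101749 = 4.406996, which rounds to 4.4070.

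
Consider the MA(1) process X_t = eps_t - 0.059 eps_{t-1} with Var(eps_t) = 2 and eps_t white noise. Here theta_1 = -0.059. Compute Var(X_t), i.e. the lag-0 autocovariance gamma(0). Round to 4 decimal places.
\gamma(0) = 2.0070

For an MA(q) process X_t = eps_t + sum_i theta_i eps_{t-i} with
Var(eps_t) = sigma^2, the variance is
  gamma(0) = sigma^2 * (1 + sum_i theta_i^2).
  sum_i theta_i^2 = (-0.059)^2 = 0.003481.
  gamma(0) = 2 * (1 + 0.003481) = 2 * 1.003481 = 2.006962, which rounds to 2.0070.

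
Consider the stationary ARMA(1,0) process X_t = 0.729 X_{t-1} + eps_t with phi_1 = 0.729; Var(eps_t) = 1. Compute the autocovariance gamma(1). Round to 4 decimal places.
\gamma(1) = 1.5558

Multiply the model equation by X_{t-k} and take expectations. With theta_0 = psi_0 = 1 and psi_j the MA(infinity) weights, this gives
  gamma(k) - sum_i phi_i gamma(k-i) = c_k,
  c_k = sigma^2 * sum_{j=k..q} theta_j psi_{j-k}   (c_k = 0 for k > q),
using gamma(-m) = gamma(m).
Pure AR (q = 0): c_0 = sigma^2 = 1, c_k = 0 for k >= 1.
Equations for k = 0 and k = 1 (AR order 1):
  gamma(0) = phi_1 gamma(1) + c_0
  gamma(1) = phi_1 gamma(0) + c_1
Substituting the second into the first: gamma(0) (1 - phi_1^2) = c_0 + phi_1 c_1, so
  gamma(0) = c_0 / (1 - phi_1^2) = 1 / (1 - (0.729)^2) = 1 / 0.468559 = 2.134203.
  gamma(1) = phi_1 gamma(0) = (0.729)(2.134203) = 1.555834.
Therefore gamma(1) = 1.5558 (to 4 decimal places).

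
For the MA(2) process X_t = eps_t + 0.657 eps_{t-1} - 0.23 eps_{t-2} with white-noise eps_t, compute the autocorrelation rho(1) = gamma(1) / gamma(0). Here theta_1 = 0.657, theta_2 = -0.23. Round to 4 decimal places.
\rho(1) = 0.3408

For an MA(q) process with theta_0 = 1, the autocovariance is
  gamma(k) = sigma^2 * sum_{i=0..q-k} theta_i * theta_{i+k},
and rho(k) = gamma(k) / gamma(0). Sigma^2 cancels.
  numerator   = (1)*(0.657) + (0.657)*(-0.23) = 0.50589.
  denominator = (1)^2 + (0.657)^2 + (-0.23)^2 = 1.484549.
  rho(1) = 0.50589 / 1.484549 = 0.3408.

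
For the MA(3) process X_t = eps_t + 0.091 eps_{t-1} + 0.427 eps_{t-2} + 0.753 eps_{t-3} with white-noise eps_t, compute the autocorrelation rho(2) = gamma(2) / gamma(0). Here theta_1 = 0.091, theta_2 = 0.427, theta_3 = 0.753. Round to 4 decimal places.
\rho(2) = 0.2819

For an MA(q) process with theta_0 = 1, the autocovariance is
  gamma(k) = sigma^2 * sum_{i=0..q-k} theta_i * theta_{i+k},
and rho(k) = gamma(k) / gamma(0). Sigma^2 cancels.
  numerator   = (1)*(0.427) + (0.091)*(0.753) = 0.495523.
  denominator = (1)^2 + (0.091)^2 + (0.427)^2 + (0.753)^2 = 1.757619.
  rho(2) = 0.495523 / 1.757619 = 0.2819.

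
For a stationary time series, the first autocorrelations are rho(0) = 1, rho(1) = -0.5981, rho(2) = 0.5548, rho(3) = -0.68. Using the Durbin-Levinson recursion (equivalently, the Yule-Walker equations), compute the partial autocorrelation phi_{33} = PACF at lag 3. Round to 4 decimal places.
\phi_{33} = -0.4580

The PACF at lag k is phi_{kk}, the last component of the solution
to the Yule-Walker system G_k phi = r_k where
  (G_k)_{ij} = rho(|i - j|), (r_k)_i = rho(i), i,j = 1..k.
Equivalently, Durbin-Levinson gives phi_{kk} iteratively:
  phi_{11} = rho(1)
  phi_{kk} = [rho(k) - sum_{j=1..k-1} phi_{k-1,j} rho(k-j)]
            / [1 - sum_{j=1..k-1} phi_{k-1,j} rho(j)],
  phi_{k,j} = phi_{k-1,j} - phi_{kk} phi_{k-1,k-j},  j = 1..k-1.
Step k = 1:
  phi_11 = rho(1) = -0.5981.
Step k = 2:
  phi_22 = [rho(2) - phi_11 rho(1)] / [1 - phi_11 rho(1)] = [0.5548 - (-0.5981)(-0.5981)] / [1 - (-0.5981)(-0.5981)]
         = 0.19707639 / 0.64227639 = 0.30684.
  Update: phi_21 = phi_11 - phi_22 phi_11 = -0.5981 - (0.30684)(-0.5981) = -0.414579.
Step k = 3:
  phi_33 = [rho(3) - phi_21 rho(2) - phi_22 rho(1)] / [1 - phi_21 rho(1) - phi_22 rho(2)]
    numerator   = -0.68 - (-0.414579)(0.5548) - (0.30684)(-0.5981) = -0.26647044
    denominator = 1 - (-0.414579)(-0.5981) - (0.30684)(0.5548) = 0.58180538
  phi_33 = -0.26647044 / 0.58180538 = -0.458.
Therefore phi_{33} = -0.4580.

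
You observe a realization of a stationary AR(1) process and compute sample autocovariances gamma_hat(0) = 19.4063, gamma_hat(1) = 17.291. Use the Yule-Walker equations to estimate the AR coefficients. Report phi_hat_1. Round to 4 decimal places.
\hat\phi_{1} = 0.8910

The Yule-Walker equations for an AR(p) process read, in matrix form,
  Gamma_p phi = r_p,   with   (Gamma_p)_{ij} = gamma(|i - j|),
                       (r_p)_i = gamma(i),   i,j = 1..p.
Substitute the sample gammas (Toeplitz matrix and right-hand side of size 1):
  Gamma_p = [[19.4063]]
  r_p     = [17.291]
With p = 1 this is the single equation gamma(0) phi_1 = gamma(1):
  phi_hat_1 = gamma(1) / gamma(0) = 17.291 / 19.4063 = 0.8910.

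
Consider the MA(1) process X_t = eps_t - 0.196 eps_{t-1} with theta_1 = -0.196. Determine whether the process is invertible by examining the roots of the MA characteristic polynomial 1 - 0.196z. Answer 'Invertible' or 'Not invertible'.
\text{Invertible}

The MA(q) characteristic polynomial is P(z) = 1 - 0.196z.
Invertibility requires all roots to lie outside the unit circle, i.e. |z| > 1 for every root.
This is linear in z: 1 + (-0.196) z = 0  =>  z = -1/(-0.196) = 5.102041,  |z| = 5.102041.
Moduli of all roots: 5.1020.
All moduli strictly greater than 1? Yes.
Verdict: Invertible.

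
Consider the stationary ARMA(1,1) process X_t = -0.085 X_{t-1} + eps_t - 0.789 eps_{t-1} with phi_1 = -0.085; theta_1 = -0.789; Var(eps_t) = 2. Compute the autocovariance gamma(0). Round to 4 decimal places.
\gamma(0) = 3.5389

Multiply the model equation by X_{t-k} and take expectations. With theta_0 = psi_0 = 1 and psi_j the MA(infinity) weights, this gives
  gamma(k) - sum_i phi_i gamma(k-i) = c_k,
  c_k = sigma^2 * sum_{j=k..q} theta_j psi_{j-k}   (c_k = 0 for k > q),
using gamma(-m) = gamma(m).
psi-weights needed (psi_j = theta_j + sum_i phi_i psi_{j-i}):
  psi_1 = theta_1 + phi_1 = -0.789 + (-0.085) = -0.874
Right-hand sides:
  c_0 = sigma^2 (1 + theta_1 psi_1) = 2 * (1 + (-0.789)(-0.874)) = 2 * 1.689586 = 3.379172
  c_1 = sigma^2 theta_1 = 2 * (-0.789) = -1.578
  c_2 = 0
Equations for k = 0 and k = 1 (AR order 1):
  gamma(0) = phi_1 gamma(1) + c_0
  gamma(1) = phi_1 gamma(0) + c_1
Substituting the second into the first: gamma(0) (1 - phi_1^2) = c_0 + phi_1 c_1, so
  gamma(0) = (c_0 + phi_1 c_1) / (1 - phi_1^2) = (3.379172 + (-0.085)(-1.578)) / (1 - (-0.085)^2) = 3.513302 / 0.992775 = 3.53887.
Therefore gamma(0) = 3.5389 (to 4 decimal places).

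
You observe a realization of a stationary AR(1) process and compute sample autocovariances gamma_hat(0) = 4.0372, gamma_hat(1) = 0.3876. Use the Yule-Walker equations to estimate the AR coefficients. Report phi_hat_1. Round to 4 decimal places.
\hat\phi_{1} = 0.0960

The Yule-Walker equations for an AR(p) process read, in matrix form,
  Gamma_p phi = r_p,   with   (Gamma_p)_{ij} = gamma(|i - j|),
                       (r_p)_i = gamma(i),   i,j = 1..p.
Substitute the sample gammas (Toeplitz matrix and right-hand side of size 1):
  Gamma_p = [[4.0372]]
  r_p     = [0.3876]
With p = 1 this is the single equation gamma(0) phi_1 = gamma(1):
  phi_hat_1 = gamma(1) / gamma(0) = 0.3876 / 4.0372 = 0.0960.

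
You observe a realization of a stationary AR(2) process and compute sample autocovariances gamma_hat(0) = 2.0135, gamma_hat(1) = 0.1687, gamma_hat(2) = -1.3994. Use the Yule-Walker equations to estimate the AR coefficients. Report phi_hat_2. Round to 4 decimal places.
\hat\phi_{2} = -0.7070

The Yule-Walker equations for an AR(p) process read, in matrix form,
  Gamma_p phi = r_p,   with   (Gamma_p)_{ij} = gamma(|i - j|),
                       (r_p)_i = gamma(i),   i,j = 1..p.
Substitute the sample gammas (Toeplitz matrix and right-hand side of size 2):
  Gamma_p = [[2.0135, 0.1687], [0.1687, 2.0135]]
  r_p     = [0.1687, -1.3994]
Written out:
  2.0135 phi_1 + 0.1687 phi_2 = 0.1687
  0.1687 phi_1 + 2.0135 phi_2 = -1.3994
Solve by Cramer's rule:
  det = gamma(0)^2 - gamma(1)^2 = (2.0135)^2 - (0.1687)^2 = 4.05418225 - 0.02845969 = 4.02572256
  phi_hat_1 = [gamma(1) gamma(0) - gamma(1) gamma(2)] / det = [(0.1687)(2.0135) - (0.1687)(-1.3994)] / 4.02572256 = 0.57575623 / 4.02572256 = 0.143
  phi_hat_2 = [gamma(0) gamma(2) - gamma(1)^2] / det = [(2.0135)(-1.3994) - (0.1687)^2] / 4.02572256 = -2.84615159 / 4.02572256 = -0.707
So phi_hat = [0.1430, -0.7070].
Therefore phi_hat_2 = -0.7070.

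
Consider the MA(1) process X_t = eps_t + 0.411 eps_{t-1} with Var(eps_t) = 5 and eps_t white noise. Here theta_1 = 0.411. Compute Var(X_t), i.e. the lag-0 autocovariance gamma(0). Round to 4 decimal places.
\gamma(0) = 5.8446

For an MA(q) process X_t = eps_t + sum_i theta_i eps_{t-i} with
Var(eps_t) = sigma^2, the variance is
  gamma(0) = sigma^2 * (1 + sum_i theta_i^2).
  sum_i theta_i^2 = (0.411)^2 = 0.168921.
  gamma(0) = 5 * (1 + 0.168921) = 5 * 1.168921 = 5.844605, which rounds to 5.8446.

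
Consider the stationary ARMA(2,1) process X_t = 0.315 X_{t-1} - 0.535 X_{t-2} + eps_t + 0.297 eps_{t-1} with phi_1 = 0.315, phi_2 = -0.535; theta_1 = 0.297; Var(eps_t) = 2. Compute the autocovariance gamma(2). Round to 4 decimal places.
\gamma(2) = -1.5431

Multiply the model equation by X_{t-k} and take expectations. With theta_0 = psi_0 = 1 and psi_j the MA(infinity) weights, this gives
  gamma(k) - sum_i phi_i gamma(k-i) = c_k,
  c_k = sigma^2 * sum_{j=k..q} theta_j psi_{j-k}   (c_k = 0 for k > q),
using gamma(-m) = gamma(m).
psi-weights needed (psi_j = theta_j + sum_i phi_i psi_{j-i}):
  psi_1 = theta_1 + phi_1 = 0.297 + (0.315) = 0.612
Right-hand sides:
  c_0 = sigma^2 (1 + theta_1 psi_1) = 2 * (1 + (0.297)(0.612)) = 2 * 1.181764 = 2.363528
  c_1 = sigma^2 theta_1 = 2 * (0.297) = 0.594
  c_2 = 0
Equations for k = 0, 1, 2 (AR order 2, c_2 = 0):
  (E0) gamma(0) = phi_1 gamma(1) + phi_2 gamma(2) + c_0
  (E1) gamma(1) = phi_1 gamma(0) + phi_2 gamma(1) + c_1
  (E2) gamma(2) = phi_1 gamma(1) + phi_2 gamma(0)
From (E1): gamma(1) = A gamma(0) + B with
  A = phi_1 / (1 - phi_2) = 0.315 / 1.535 = 0.205212,   B = c_1 / (1 - phi_2) = 0.594 / 1.535 = 0.386971.
Insert (E2) into (E0): gamma(0) (1 - phi_2^2) = phi_1 (1 + phi_2) gamma(1) + c_0.
  phi_1 (1 + phi_2) = (0.315)(0.465) = 0.146475,   1 - phi_2^2 = 0.713775.
Replace gamma(1) by A gamma(0) + B and collect gamma(0):
  gamma(0) [0.713775 - (0.146475)(0.205212)] = (0.146475)(0.386971) + 2.363528
  gamma(0) * 0.683717 = 2.42021
  gamma(0) = 2.42021 / 0.683717 = 3.539785.
  gamma(1) = A gamma(0) + B = (0.205212)(3.539785) + (0.386971) = 1.113376.
  gamma(2) = phi_1 gamma(1) + phi_2 gamma(0) = (0.315)(1.113376) + (-0.535)(3.539785) = -1.543071.
Therefore gamma(2) = -1.5431 (to 4 decimal places).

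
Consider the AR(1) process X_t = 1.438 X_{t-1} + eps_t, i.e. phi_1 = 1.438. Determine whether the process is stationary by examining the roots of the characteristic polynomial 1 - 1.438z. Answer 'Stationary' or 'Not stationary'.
\text{Not stationary}

The AR(p) characteristic polynomial is P(z) = 1 - 1.438z.
Stationarity requires all roots to lie outside the unit circle, i.e. |z| > 1 for every root.
This is linear in z: 1 + (-1.438) z = 0  =>  z = -1/(-1.438) = 0.69541,  |z| = 0.69541.
Moduli of all roots: 0.6954.
All moduli strictly greater than 1? No.
Verdict: Not stationary.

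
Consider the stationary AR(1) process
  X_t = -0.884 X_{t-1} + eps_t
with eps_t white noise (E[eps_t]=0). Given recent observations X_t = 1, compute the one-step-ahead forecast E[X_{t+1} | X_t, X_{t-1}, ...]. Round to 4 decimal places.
E[X_{t+1} \mid \mathcal F_t] = -0.8840

For an AR(p) model X_t = c + sum_i phi_i X_{t-i} + eps_t, the
one-step-ahead conditional mean is
  E[X_{t+1} | X_t, ...] = c + sum_i phi_i X_{t+1-i}.
Substitute known values:
  E[X_{t+1} | ...] = (-0.884) * (1)
                   = -0.8840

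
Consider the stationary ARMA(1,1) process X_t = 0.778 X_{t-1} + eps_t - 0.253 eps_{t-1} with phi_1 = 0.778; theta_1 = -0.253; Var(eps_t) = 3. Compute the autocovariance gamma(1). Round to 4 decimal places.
\gamma(1) = 3.2048

Multiply the model equation by X_{t-k} and take expectations. With theta_0 = psi_0 = 1 and psi_j the MA(infinity) weights, this gives
  gamma(k) - sum_i phi_i gamma(k-i) = c_k,
  c_k = sigma^2 * sum_{j=k..q} theta_j psi_{j-k}   (c_k = 0 for k > q),
using gamma(-m) = gamma(m).
psi-weights needed (psi_j = theta_j + sum_i phi_i psi_{j-i}):
  psi_1 = theta_1 + phi_1 = -0.253 + (0.778) = 0.525
Right-hand sides:
  c_0 = sigma^2 (1 + theta_1 psi_1) = 3 * (1 + (-0.253)(0.525)) = 3 * 0.867175 = 2.601525
  c_1 = sigma^2 theta_1 = 3 * (-0.253) = -0.759
  c_2 = 0
Equations for k = 0 and k = 1 (AR order 1):
  gamma(0) = phi_1 gamma(1) + c_0
  gamma(1) = phi_1 gamma(0) + c_1
Substituting the second into the first: gamma(0) (1 - phi_1^2) = c_0 + phi_1 c_1, so
  gamma(0) = (c_0 + phi_1 c_1) / (1 - phi_1^2) = (2.601525 + (0.778)(-0.759)) / (1 - (0.778)^2) = 2.011023 / 0.394716 = 5.094861.
  gamma(1) = phi_1 gamma(0) + c_1 = (0.778)(5.094861) + (-0.759) = 3.204802.
Therefore gamma(1) = 3.2048 (to 4 decimal places).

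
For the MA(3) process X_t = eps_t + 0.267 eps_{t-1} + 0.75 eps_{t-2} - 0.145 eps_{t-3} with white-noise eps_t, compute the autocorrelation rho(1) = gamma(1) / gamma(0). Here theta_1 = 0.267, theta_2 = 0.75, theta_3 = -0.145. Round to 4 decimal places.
\rho(1) = 0.2166

For an MA(q) process with theta_0 = 1, the autocovariance is
  gamma(k) = sigma^2 * sum_{i=0..q-k} theta_i * theta_{i+k},
and rho(k) = gamma(k) / gamma(0). Sigma^2 cancels.
  numerator   = (1)*(0.267) + (0.267)*(0.75) + (0.75)*(-0.145) = 0.3585.
  denominator = (1)^2 + (0.267)^2 + (0.75)^2 + (-0.145)^2 = 1.654814.
  rho(1) = 0.3585 / 1.654814 = 0.2166.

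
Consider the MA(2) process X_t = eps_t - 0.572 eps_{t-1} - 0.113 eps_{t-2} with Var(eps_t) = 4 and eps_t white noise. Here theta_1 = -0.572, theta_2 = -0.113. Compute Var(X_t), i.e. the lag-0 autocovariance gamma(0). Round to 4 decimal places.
\gamma(0) = 5.3598

For an MA(q) process X_t = eps_t + sum_i theta_i eps_{t-i} with
Var(eps_t) = sigma^2, the variance is
  gamma(0) = sigma^2 * (1 + sum_i theta_i^2).
  sum_i theta_i^2 = (-0.572)^2 + (-0.113)^2 = 0.327184 + 0.012769 = 0.339953.
  gamma(0) = 4 * (1 + 0.339953) = 4 * 1.339953 = 5.359812, which rounds to 5.3598.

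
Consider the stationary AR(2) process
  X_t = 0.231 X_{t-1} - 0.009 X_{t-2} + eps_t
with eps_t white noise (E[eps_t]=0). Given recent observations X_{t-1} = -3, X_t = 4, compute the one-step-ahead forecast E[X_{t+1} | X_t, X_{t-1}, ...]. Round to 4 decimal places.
E[X_{t+1} \mid \mathcal F_t] = 0.9510

For an AR(p) model X_t = c + sum_i phi_i X_{t-i} + eps_t, the
one-step-ahead conditional mean is
  E[X_{t+1} | X_t, ...] = c + sum_i phi_i X_{t+1-i}.
Substitute known values:
  E[X_{t+1} | ...] = (0.231) * (4) + (-0.009) * (-3)
                   = 0.9510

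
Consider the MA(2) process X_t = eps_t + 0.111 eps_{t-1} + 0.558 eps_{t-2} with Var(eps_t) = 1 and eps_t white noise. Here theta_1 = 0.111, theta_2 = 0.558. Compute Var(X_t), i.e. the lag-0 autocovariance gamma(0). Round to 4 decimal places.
\gamma(0) = 1.3237

For an MA(q) process X_t = eps_t + sum_i theta_i eps_{t-i} with
Var(eps_t) = sigma^2, the variance is
  gamma(0) = sigma^2 * (1 + sum_i theta_i^2).
  sum_i theta_i^2 = (0.111)^2 + (0.558)^2 = 0.012321 + 0.311364 = 0.323685.
  gamma(0) = 1 * (1 + 0.323685) = 1 * 1.323685 = 1.323685, which rounds to 1.3237.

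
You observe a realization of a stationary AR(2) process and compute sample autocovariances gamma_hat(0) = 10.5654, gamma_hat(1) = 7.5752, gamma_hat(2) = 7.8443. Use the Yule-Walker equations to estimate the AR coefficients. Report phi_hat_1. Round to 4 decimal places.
\hat\phi_{1} = 0.3800

The Yule-Walker equations for an AR(p) process read, in matrix form,
  Gamma_p phi = r_p,   with   (Gamma_p)_{ij} = gamma(|i - j|),
                       (r_p)_i = gamma(i),   i,j = 1..p.
Substitute the sample gammas (Toeplitz matrix and right-hand side of size 2):
  Gamma_p = [[10.5654, 7.5752], [7.5752, 10.5654]]
  r_p     = [7.5752, 7.8443]
Written out:
  10.5654 phi_1 + 7.5752 phi_2 = 7.5752
  7.5752 phi_1 + 10.5654 phi_2 = 7.8443
Solve by Cramer's rule:
  det = gamma(0)^2 - gamma(1)^2 = (10.5654)^2 - (7.5752)^2 = 111.62767716 - 57.38365504 = 54.24402212
  phi_hat_1 = [gamma(1) gamma(0) - gamma(1) gamma(2)] / det = [(7.5752)(10.5654) - (7.5752)(7.8443)] / 54.24402212 = 20.61287672 / 54.24402212 = 0.38
  phi_hat_2 = [gamma(0) gamma(2) - gamma(1)^2] / det = [(10.5654)(7.8443) - (7.5752)^2] / 54.24402212 = 25.49451218 / 54.24402212 = 0.47
So phi_hat = [0.3800, 0.4700].
Therefore phi_hat_1 = 0.3800.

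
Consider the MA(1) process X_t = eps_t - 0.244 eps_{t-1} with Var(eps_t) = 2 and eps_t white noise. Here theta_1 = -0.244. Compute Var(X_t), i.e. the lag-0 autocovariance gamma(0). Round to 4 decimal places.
\gamma(0) = 2.1191

For an MA(q) process X_t = eps_t + sum_i theta_i eps_{t-i} with
Var(eps_t) = sigma^2, the variance is
  gamma(0) = sigma^2 * (1 + sum_i theta_i^2).
  sum_i theta_i^2 = (-0.244)^2 = 0.059536.
  gamma(0) = 2 * (1 + 0.059536) = 2 * 1.059536 = 2.119072, which rounds to 2.1191.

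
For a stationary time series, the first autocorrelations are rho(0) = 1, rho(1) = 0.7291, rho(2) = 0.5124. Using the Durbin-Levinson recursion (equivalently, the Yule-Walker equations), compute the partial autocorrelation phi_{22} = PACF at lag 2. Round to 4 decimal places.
\phi_{22} = -0.0410

The PACF at lag k is phi_{kk}, the last component of the solution
to the Yule-Walker system G_k phi = r_k where
  (G_k)_{ij} = rho(|i - j|), (r_k)_i = rho(i), i,j = 1..k.
Equivalently, Durbin-Levinson gives phi_{kk} iteratively:
  phi_{11} = rho(1)
  phi_{kk} = [rho(k) - sum_{j=1..k-1} phi_{k-1,j} rho(k-j)]
            / [1 - sum_{j=1..k-1} phi_{k-1,j} rho(j)],
  phi_{k,j} = phi_{k-1,j} - phi_{kk} phi_{k-1,k-j},  j = 1..k-1.
Step k = 1:
  phi_11 = rho(1) = 0.7291.
Step k = 2:
  phi_22 = [rho(2) - phi_11 rho(1)] / [1 - phi_11 rho(1)] = [0.5124 - (0.7291)(0.7291)] / [1 - (0.7291)(0.7291)]
         = -0.01918681 / 0.46841319 = -0.041.
Therefore phi_{22} = -0.0410.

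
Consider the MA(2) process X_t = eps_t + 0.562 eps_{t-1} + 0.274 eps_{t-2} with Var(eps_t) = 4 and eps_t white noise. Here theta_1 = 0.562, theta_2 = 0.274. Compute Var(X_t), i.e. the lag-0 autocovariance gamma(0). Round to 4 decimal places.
\gamma(0) = 5.5637

For an MA(q) process X_t = eps_t + sum_i theta_i eps_{t-i} with
Var(eps_t) = sigma^2, the variance is
  gamma(0) = sigma^2 * (1 + sum_i theta_i^2).
  sum_i theta_i^2 = (0.562)^2 + (0.274)^2 = 0.315844 + 0.075076 = 0.39092.
  gamma(0) = 4 * (1 + 0.39092) = 4 * 1.39092 = 5.56368, which rounds to 5.5637.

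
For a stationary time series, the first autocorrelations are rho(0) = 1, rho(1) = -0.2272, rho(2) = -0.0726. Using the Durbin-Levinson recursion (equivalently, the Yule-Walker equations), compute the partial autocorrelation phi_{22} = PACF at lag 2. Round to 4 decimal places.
\phi_{22} = -0.1310

The PACF at lag k is phi_{kk}, the last component of the solution
to the Yule-Walker system G_k phi = r_k where
  (G_k)_{ij} = rho(|i - j|), (r_k)_i = rho(i), i,j = 1..k.
Equivalently, Durbin-Levinson gives phi_{kk} iteratively:
  phi_{11} = rho(1)
  phi_{kk} = [rho(k) - sum_{j=1..k-1} phi_{k-1,j} rho(k-j)]
            / [1 - sum_{j=1..k-1} phi_{k-1,j} rho(j)],
  phi_{k,j} = phi_{k-1,j} - phi_{kk} phi_{k-1,k-j},  j = 1..k-1.
Step k = 1:
  phi_11 = rho(1) = -0.2272.
Step k = 2:
  phi_22 = [rho(2) - phi_11 rho(1)] / [1 - phi_11 rho(1)] = [-0.0726 - (-0.2272)(-0.2272)] / [1 - (-0.2272)(-0.2272)]
         = -0.12421984 / 0.94838016 = -0.131.
Therefore phi_{22} = -0.1310.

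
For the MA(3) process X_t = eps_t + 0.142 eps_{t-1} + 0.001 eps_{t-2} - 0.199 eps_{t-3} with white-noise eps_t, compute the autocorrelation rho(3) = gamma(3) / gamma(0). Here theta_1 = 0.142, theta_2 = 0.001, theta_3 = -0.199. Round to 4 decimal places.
\rho(3) = -0.1878

For an MA(q) process with theta_0 = 1, the autocovariance is
  gamma(k) = sigma^2 * sum_{i=0..q-k} theta_i * theta_{i+k},
and rho(k) = gamma(k) / gamma(0). Sigma^2 cancels.
  numerator   = (1)*(-0.199) = -0.199.
  denominator = (1)^2 + (0.142)^2 + (0.001)^2 + (-0.199)^2 = 1.059766.
  rho(3) = -0.199 / 1.059766 = -0.1878.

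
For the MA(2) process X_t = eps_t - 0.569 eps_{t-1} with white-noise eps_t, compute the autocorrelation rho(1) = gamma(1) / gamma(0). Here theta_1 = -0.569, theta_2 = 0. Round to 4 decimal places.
\rho(1) = -0.4298

For an MA(q) process with theta_0 = 1, the autocovariance is
  gamma(k) = sigma^2 * sum_{i=0..q-k} theta_i * theta_{i+k},
and rho(k) = gamma(k) / gamma(0). Sigma^2 cancels.
  numerator   = (1)*(-0.569) + (-0.569)*(0) = -0.569.
  denominator = (1)^2 + (-0.569)^2 + (0)^2 = 1.323761.
  rho(1) = -0.569 / 1.323761 = -0.4298.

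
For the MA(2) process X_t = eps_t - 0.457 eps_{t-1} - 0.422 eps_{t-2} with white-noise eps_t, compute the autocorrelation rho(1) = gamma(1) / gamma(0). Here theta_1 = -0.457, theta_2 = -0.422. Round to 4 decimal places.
\rho(1) = -0.1905

For an MA(q) process with theta_0 = 1, the autocovariance is
  gamma(k) = sigma^2 * sum_{i=0..q-k} theta_i * theta_{i+k},
and rho(k) = gamma(k) / gamma(0). Sigma^2 cancels.
  numerator   = (1)*(-0.457) + (-0.457)*(-0.422) = -0.264146.
  denominator = (1)^2 + (-0.457)^2 + (-0.422)^2 = 1.386933.
  rho(1) = -0.264146 / 1.386933 = -0.1905.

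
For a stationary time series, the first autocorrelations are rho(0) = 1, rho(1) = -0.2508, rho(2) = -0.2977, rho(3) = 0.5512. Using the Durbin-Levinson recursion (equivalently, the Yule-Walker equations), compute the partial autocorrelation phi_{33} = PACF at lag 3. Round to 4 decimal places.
\phi_{33} = 0.4400

The PACF at lag k is phi_{kk}, the last component of the solution
to the Yule-Walker system G_k phi = r_k where
  (G_k)_{ij} = rho(|i - j|), (r_k)_i = rho(i), i,j = 1..k.
Equivalently, Durbin-Levinson gives phi_{kk} iteratively:
  phi_{11} = rho(1)
  phi_{kk} = [rho(k) - sum_{j=1..k-1} phi_{k-1,j} rho(k-j)]
            / [1 - sum_{j=1..k-1} phi_{k-1,j} rho(j)],
  phi_{k,j} = phi_{k-1,j} - phi_{kk} phi_{k-1,k-j},  j = 1..k-1.
Step k = 1:
  phi_11 = rho(1) = -0.2508.
Step k = 2:
  phi_22 = [rho(2) - phi_11 rho(1)] / [1 - phi_11 rho(1)] = [-0.2977 - (-0.2508)(-0.2508)] / [1 - (-0.2508)(-0.2508)]
         = -0.36060064 / 0.93709936 = -0.384805.
  Update: phi_21 = phi_11 - phi_22 phi_11 = -0.2508 - (-0.384805)(-0.2508) = -0.347309.
Step k = 3:
  phi_33 = [rho(3) - phi_21 rho(2) - phi_22 rho(1)] / [1 - phi_21 rho(1) - phi_22 rho(2)]
    numerator   = 0.5512 - (-0.347309)(-0.2977) - (-0.384805)(-0.2508) = 0.35129695
    denominator = 1 - (-0.347309)(-0.2508) - (-0.384805)(-0.2977) = 0.79833838
  phi_33 = 0.35129695 / 0.79833838 = 0.44.
Therefore phi_{33} = 0.4400.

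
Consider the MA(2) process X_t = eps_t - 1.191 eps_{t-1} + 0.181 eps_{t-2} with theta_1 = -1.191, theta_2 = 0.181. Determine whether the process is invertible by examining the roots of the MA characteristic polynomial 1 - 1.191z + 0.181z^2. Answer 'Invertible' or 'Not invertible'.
\text{Not invertible}

The MA(q) characteristic polynomial is P(z) = 1 - 1.191z + 0.181z^2.
Invertibility requires all roots to lie outside the unit circle, i.e. |z| > 1 for every root.
Set 1 + (-1.191) z + (0.181) z^2 = 0, i.e. a z^2 + b z + c = 0 with a = 0.181, b = -1.191, c = 1.
Discriminant D = b^2 - 4ac = (-1.191)^2 - 4*(0.181)*1 = 1.418481 - (0.724) = 0.694481.
D >= 0, so the roots are real: z = (-b +/- sqrt(D)) / (2a) = (1.191 +/- 0.833355) / (0.362).
  z_1 = (1.191 + 0.833355) / (0.362) = 5.5921,   |z_1| = 5.5921.
  z_2 = (1.191 - 0.833355) / (0.362) = 0.988,   |z_2| = 0.988.
Moduli of all roots: 5.5921, 0.9880.
All moduli strictly greater than 1? No.
Verdict: Not invertible.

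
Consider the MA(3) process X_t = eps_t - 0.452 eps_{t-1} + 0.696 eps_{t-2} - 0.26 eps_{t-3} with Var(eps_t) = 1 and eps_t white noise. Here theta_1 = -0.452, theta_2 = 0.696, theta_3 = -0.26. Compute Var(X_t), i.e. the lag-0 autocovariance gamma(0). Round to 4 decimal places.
\gamma(0) = 1.7563

For an MA(q) process X_t = eps_t + sum_i theta_i eps_{t-i} with
Var(eps_t) = sigma^2, the variance is
  gamma(0) = sigma^2 * (1 + sum_i theta_i^2).
  sum_i theta_i^2 = (-0.452)^2 + (0.696)^2 + (-0.26)^2 = 0.204304 + 0.484416 + 0.0676 = 0.75632.
  gamma(0) = 1 * (1 + 0.75632) = 1 * 1.75632 = 1.75632, which rounds to 1.7563.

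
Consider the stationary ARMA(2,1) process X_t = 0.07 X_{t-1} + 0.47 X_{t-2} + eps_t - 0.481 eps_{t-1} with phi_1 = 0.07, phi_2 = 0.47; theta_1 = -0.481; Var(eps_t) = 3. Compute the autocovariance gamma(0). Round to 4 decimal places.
\gamma(0) = 4.3277

Multiply the model equation by X_{t-k} and take expectations. With theta_0 = psi_0 = 1 and psi_j the MA(infinity) weights, this gives
  gamma(k) - sum_i phi_i gamma(k-i) = c_k,
  c_k = sigma^2 * sum_{j=k..q} theta_j psi_{j-k}   (c_k = 0 for k > q),
using gamma(-m) = gamma(m).
psi-weights needed (psi_j = theta_j + sum_i phi_i psi_{j-i}):
  psi_1 = theta_1 + phi_1 = -0.481 + (0.07) = -0.411
Right-hand sides:
  c_0 = sigma^2 (1 + theta_1 psi_1) = 3 * (1 + (-0.481)(-0.411)) = 3 * 1.197691 = 3.593073
  c_1 = sigma^2 theta_1 = 3 * (-0.481) = -1.443
  c_2 = 0
Equations for k = 0, 1, 2 (AR order 2, c_2 = 0):
  (E0) gamma(0) = phi_1 gamma(1) + phi_2 gamma(2) + c_0
  (E1) gamma(1) = phi_1 gamma(0) + phi_2 gamma(1) + c_1
  (E2) gamma(2) = phi_1 gamma(1) + phi_2 gamma(0)
From (E1): gamma(1) = A gamma(0) + B with
  A = phi_1 / (1 - phi_2) = 0.07 / 0.53 = 0.132075,   B = c_1 / (1 - phi_2) = -1.443 / 0.53 = -2.722642.
Insert (E2) into (E0): gamma(0) (1 - phi_2^2) = phi_1 (1 + phi_2) gamma(1) + c_0.
  phi_1 (1 + phi_2) = (0.07)(1.47) = 0.1029,   1 - phi_2^2 = 0.7791.
Replace gamma(1) by A gamma(0) + B and collect gamma(0):
  gamma(0) [0.7791 - (0.1029)(0.132075)] = (0.1029)(-2.722642) + 3.593073
  gamma(0) * 0.765509 = 3.312913
  gamma(0) = 3.312913 / 0.765509 = 4.327724.
Therefore gamma(0) = 4.3277 (to 4 decimal places).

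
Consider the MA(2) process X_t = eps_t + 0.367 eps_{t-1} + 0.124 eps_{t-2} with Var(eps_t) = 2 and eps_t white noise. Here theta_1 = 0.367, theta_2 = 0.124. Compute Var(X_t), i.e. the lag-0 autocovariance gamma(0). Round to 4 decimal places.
\gamma(0) = 2.3001

For an MA(q) process X_t = eps_t + sum_i theta_i eps_{t-i} with
Var(eps_t) = sigma^2, the variance is
  gamma(0) = sigma^2 * (1 + sum_i theta_i^2).
  sum_i theta_i^2 = (0.367)^2 + (0.124)^2 = 0.134689 + 0.015376 = 0.150065.
  gamma(0) = 2 * (1 + 0.150065) = 2 * 1.150065 = 2.30013, which rounds to 2.3001.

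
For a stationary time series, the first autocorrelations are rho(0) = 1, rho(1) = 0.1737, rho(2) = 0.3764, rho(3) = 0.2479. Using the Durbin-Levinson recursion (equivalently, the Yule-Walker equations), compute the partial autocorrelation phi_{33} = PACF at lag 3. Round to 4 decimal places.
\phi_{33} = 0.1700

The PACF at lag k is phi_{kk}, the last component of the solution
to the Yule-Walker system G_k phi = r_k where
  (G_k)_{ij} = rho(|i - j|), (r_k)_i = rho(i), i,j = 1..k.
Equivalently, Durbin-Levinson gives phi_{kk} iteratively:
  phi_{11} = rho(1)
  phi_{kk} = [rho(k) - sum_{j=1..k-1} phi_{k-1,j} rho(k-j)]
            / [1 - sum_{j=1..k-1} phi_{k-1,j} rho(j)],
  phi_{k,j} = phi_{k-1,j} - phi_{kk} phi_{k-1,k-j},  j = 1..k-1.
Step k = 1:
  phi_11 = rho(1) = 0.1737.
Step k = 2:
  phi_22 = [rho(2) - phi_11 rho(1)] / [1 - phi_11 rho(1)] = [0.3764 - (0.1737)(0.1737)] / [1 - (0.1737)(0.1737)]
         = 0.34622831 / 0.96982831 = 0.357.
  Update: phi_21 = phi_11 - phi_22 phi_11 = 0.1737 - (0.357)(0.1737) = 0.111689.
Step k = 3:
  phi_33 = [rho(3) - phi_21 rho(2) - phi_22 rho(1)] / [1 - phi_21 rho(1) - phi_22 rho(2)]
    numerator   = 0.2479 - (0.111689)(0.3764) - (0.357)(0.1737) = 0.14384937
    denominator = 1 - (0.111689)(0.1737) - (0.357)(0.3764) = 0.84622494
  phi_33 = 0.14384937 / 0.84622494 = 0.17.
Therefore phi_{33} = 0.1700.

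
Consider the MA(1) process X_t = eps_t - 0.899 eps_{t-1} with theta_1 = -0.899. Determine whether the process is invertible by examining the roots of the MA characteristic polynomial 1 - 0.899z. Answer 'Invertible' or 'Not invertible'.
\text{Invertible}

The MA(q) characteristic polynomial is P(z) = 1 - 0.899z.
Invertibility requires all roots to lie outside the unit circle, i.e. |z| > 1 for every root.
This is linear in z: 1 + (-0.899) z = 0  =>  z = -1/(-0.899) = 1.112347,  |z| = 1.112347.
Moduli of all roots: 1.1123.
All moduli strictly greater than 1? Yes.
Verdict: Invertible.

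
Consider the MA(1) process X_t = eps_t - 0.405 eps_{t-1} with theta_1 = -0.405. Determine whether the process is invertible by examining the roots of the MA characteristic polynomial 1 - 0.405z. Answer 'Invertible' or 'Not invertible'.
\text{Invertible}

The MA(q) characteristic polynomial is P(z) = 1 - 0.405z.
Invertibility requires all roots to lie outside the unit circle, i.e. |z| > 1 for every root.
This is linear in z: 1 + (-0.405) z = 0  =>  z = -1/(-0.405) = 2.469136,  |z| = 2.469136.
Moduli of all roots: 2.4691.
All moduli strictly greater than 1? Yes.
Verdict: Invertible.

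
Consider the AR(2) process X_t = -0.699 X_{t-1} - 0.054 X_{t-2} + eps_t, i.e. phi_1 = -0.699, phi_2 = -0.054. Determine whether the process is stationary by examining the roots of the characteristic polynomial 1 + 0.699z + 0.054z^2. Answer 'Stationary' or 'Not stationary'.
\text{Stationary}

The AR(p) characteristic polynomial is P(z) = 1 + 0.699z + 0.054z^2.
Stationarity requires all roots to lie outside the unit circle, i.e. |z| > 1 for every root.
Set 1 + (0.699) z + (0.054) z^2 = 0, i.e. a z^2 + b z + c = 0 with a = 0.054, b = 0.699, c = 1.
Discriminant D = b^2 - 4ac = (0.699)^2 - 4*(0.054)*1 = 0.488601 - (0.216) = 0.272601.
D >= 0, so the roots are real: z = (-b +/- sqrt(D)) / (2a) = (-0.699 +/- 0.522112) / (0.108).
  z_1 = (-0.699 + 0.522112) / (0.108) = -1.6379,   |z_1| = 1.6379.
  z_2 = (-0.699 - 0.522112) / (0.108) = -11.3066,   |z_2| = 11.3066.
Moduli of all roots: 1.6379, 11.3066.
All moduli strictly greater than 1? Yes.
Verdict: Stationary.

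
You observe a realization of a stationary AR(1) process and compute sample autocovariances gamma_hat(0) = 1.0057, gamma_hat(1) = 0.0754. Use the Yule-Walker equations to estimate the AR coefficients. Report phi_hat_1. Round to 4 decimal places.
\hat\phi_{1} = 0.0750

The Yule-Walker equations for an AR(p) process read, in matrix form,
  Gamma_p phi = r_p,   with   (Gamma_p)_{ij} = gamma(|i - j|),
                       (r_p)_i = gamma(i),   i,j = 1..p.
Substitute the sample gammas (Toeplitz matrix and right-hand side of size 1):
  Gamma_p = [[1.0057]]
  r_p     = [0.0754]
With p = 1 this is the single equation gamma(0) phi_1 = gamma(1):
  phi_hat_1 = gamma(1) / gamma(0) = 0.0754 / 1.0057 = 0.0750.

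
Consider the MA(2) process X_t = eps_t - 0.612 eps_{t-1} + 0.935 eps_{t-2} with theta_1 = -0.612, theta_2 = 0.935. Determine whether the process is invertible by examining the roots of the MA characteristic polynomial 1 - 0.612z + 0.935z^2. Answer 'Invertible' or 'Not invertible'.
\text{Invertible}

The MA(q) characteristic polynomial is P(z) = 1 - 0.612z + 0.935z^2.
Invertibility requires all roots to lie outside the unit circle, i.e. |z| > 1 for every root.
Set 1 + (-0.612) z + (0.935) z^2 = 0, i.e. a z^2 + b z + c = 0 with a = 0.935, b = -0.612, c = 1.
Discriminant D = b^2 - 4ac = (-0.612)^2 - 4*(0.935)*1 = 0.374544 - (3.74) = -3.365456.
D < 0, so the roots are the complex-conjugate pair z = (-b +/- i sqrt(-D)) / (2a) = 0.3273 +/- 0.981i.
For a conjugate pair |z|^2 = z * conj(z) = (product of roots) = c/a = 1/(0.935) = 1.069519, so |z| = sqrt(1.069519) = 1.0342 for both roots.
Moduli of all roots: 1.0342, 1.0342.
All moduli strictly greater than 1? Yes.
Verdict: Invertible.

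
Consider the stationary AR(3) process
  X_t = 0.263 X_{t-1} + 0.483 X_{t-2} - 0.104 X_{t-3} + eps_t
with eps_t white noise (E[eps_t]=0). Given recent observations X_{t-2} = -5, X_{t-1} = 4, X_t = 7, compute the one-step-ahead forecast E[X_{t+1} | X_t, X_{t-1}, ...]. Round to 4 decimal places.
E[X_{t+1} \mid \mathcal F_t] = 4.2930

For an AR(p) model X_t = c + sum_i phi_i X_{t-i} + eps_t, the
one-step-ahead conditional mean is
  E[X_{t+1} | X_t, ...] = c + sum_i phi_i X_{t+1-i}.
Substitute known values:
  E[X_{t+1} | ...] = (0.263) * (7) + (0.483) * (4) + (-0.104) * (-5)
                   = 4.2930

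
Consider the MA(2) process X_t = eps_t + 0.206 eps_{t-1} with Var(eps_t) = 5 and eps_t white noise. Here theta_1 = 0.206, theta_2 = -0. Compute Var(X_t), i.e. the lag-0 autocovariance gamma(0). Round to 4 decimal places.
\gamma(0) = 5.2122

For an MA(q) process X_t = eps_t + sum_i theta_i eps_{t-i} with
Var(eps_t) = sigma^2, the variance is
  gamma(0) = sigma^2 * (1 + sum_i theta_i^2).
  sum_i theta_i^2 = (0.206)^2 + (-0)^2 = 0.042436 + 0 = 0.042436.
  gamma(0) = 5 * (1 + 0.042436) = 5 * 1.042436 = 5.21218, which rounds to 5.2122.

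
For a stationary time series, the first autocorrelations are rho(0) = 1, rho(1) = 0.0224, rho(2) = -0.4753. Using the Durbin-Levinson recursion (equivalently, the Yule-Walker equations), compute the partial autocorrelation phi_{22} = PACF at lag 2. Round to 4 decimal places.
\phi_{22} = -0.4760

The PACF at lag k is phi_{kk}, the last component of the solution
to the Yule-Walker system G_k phi = r_k where
  (G_k)_{ij} = rho(|i - j|), (r_k)_i = rho(i), i,j = 1..k.
Equivalently, Durbin-Levinson gives phi_{kk} iteratively:
  phi_{11} = rho(1)
  phi_{kk} = [rho(k) - sum_{j=1..k-1} phi_{k-1,j} rho(k-j)]
            / [1 - sum_{j=1..k-1} phi_{k-1,j} rho(j)],
  phi_{k,j} = phi_{k-1,j} - phi_{kk} phi_{k-1,k-j},  j = 1..k-1.
Step k = 1:
  phi_11 = rho(1) = 0.0224.
Step k = 2:
  phi_22 = [rho(2) - phi_11 rho(1)] / [1 - phi_11 rho(1)] = [-0.4753 - (0.0224)(0.0224)] / [1 - (0.0224)(0.0224)]
         = -0.47580176 / 0.99949824 = -0.476.
Therefore phi_{22} = -0.4760.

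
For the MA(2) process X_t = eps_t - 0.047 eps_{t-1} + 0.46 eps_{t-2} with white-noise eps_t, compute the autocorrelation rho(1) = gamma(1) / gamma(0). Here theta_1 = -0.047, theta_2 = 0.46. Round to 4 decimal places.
\rho(1) = -0.0565

For an MA(q) process with theta_0 = 1, the autocovariance is
  gamma(k) = sigma^2 * sum_{i=0..q-k} theta_i * theta_{i+k},
and rho(k) = gamma(k) / gamma(0). Sigma^2 cancels.
  numerator   = (1)*(-0.047) + (-0.047)*(0.46) = -0.06862.
  denominator = (1)^2 + (-0.047)^2 + (0.46)^2 = 1.213809.
  rho(1) = -0.06862 / 1.213809 = -0.0565.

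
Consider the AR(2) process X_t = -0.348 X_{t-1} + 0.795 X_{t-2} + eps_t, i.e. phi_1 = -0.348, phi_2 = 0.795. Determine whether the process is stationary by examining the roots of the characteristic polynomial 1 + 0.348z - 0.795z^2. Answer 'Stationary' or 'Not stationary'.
\text{Not stationary}

The AR(p) characteristic polynomial is P(z) = 1 + 0.348z - 0.795z^2.
Stationarity requires all roots to lie outside the unit circle, i.e. |z| > 1 for every root.
Set 1 + (0.348) z + (-0.795) z^2 = 0, i.e. a z^2 + b z + c = 0 with a = -0.795, b = 0.348, c = 1.
Discriminant D = b^2 - 4ac = (0.348)^2 - 4*(-0.795)*1 = 0.121104 - (-3.18) = 3.301104.
D >= 0, so the roots are real: z = (-b +/- sqrt(D)) / (2a) = (-0.348 +/- 1.816894) / (-1.59).
  z_1 = (-0.348 + 1.816894) / (-1.59) = -0.9238,   |z_1| = 0.9238.
  z_2 = (-0.348 - 1.816894) / (-1.59) = 1.3616,   |z_2| = 1.3616.
Moduli of all roots: 0.9238, 1.3616.
All moduli strictly greater than 1? No.
Verdict: Not stationary.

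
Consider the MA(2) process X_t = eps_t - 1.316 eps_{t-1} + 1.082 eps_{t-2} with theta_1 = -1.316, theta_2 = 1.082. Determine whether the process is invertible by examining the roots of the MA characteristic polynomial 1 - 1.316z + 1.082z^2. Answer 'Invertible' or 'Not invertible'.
\text{Not invertible}

The MA(q) characteristic polynomial is P(z) = 1 - 1.316z + 1.082z^2.
Invertibility requires all roots to lie outside the unit circle, i.e. |z| > 1 for every root.
Set 1 + (-1.316) z + (1.082) z^2 = 0, i.e. a z^2 + b z + c = 0 with a = 1.082, b = -1.316, c = 1.
Discriminant D = b^2 - 4ac = (-1.316)^2 - 4*(1.082)*1 = 1.731856 - (4.328) = -2.596144.
D < 0, so the roots are the complex-conjugate pair z = (-b +/- i sqrt(-D)) / (2a) = 0.6081 +/- 0.7446i.
For a conjugate pair |z|^2 = z * conj(z) = (product of roots) = c/a = 1/(1.082) = 0.924214, so |z| = sqrt(0.924214) = 0.9614 for both roots.
Moduli of all roots: 0.9614, 0.9614.
All moduli strictly greater than 1? No.
Verdict: Not invertible.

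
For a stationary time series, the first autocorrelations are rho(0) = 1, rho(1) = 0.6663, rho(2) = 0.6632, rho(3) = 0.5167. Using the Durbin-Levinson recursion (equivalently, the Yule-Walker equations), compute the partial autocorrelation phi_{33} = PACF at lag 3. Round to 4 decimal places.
\phi_{33} = -0.0291

The PACF at lag k is phi_{kk}, the last component of the solution
to the Yule-Walker system G_k phi = r_k where
  (G_k)_{ij} = rho(|i - j|), (r_k)_i = rho(i), i,j = 1..k.
Equivalently, Durbin-Levinson gives phi_{kk} iteratively:
  phi_{11} = rho(1)
  phi_{kk} = [rho(k) - sum_{j=1..k-1} phi_{k-1,j} rho(k-j)]
            / [1 - sum_{j=1..k-1} phi_{k-1,j} rho(j)],
  phi_{k,j} = phi_{k-1,j} - phi_{kk} phi_{k-1,k-j},  j = 1..k-1.
Step k = 1:
  phi_11 = rho(1) = 0.6663.
Step k = 2:
  phi_22 = [rho(2) - phi_11 rho(1)] / [1 - phi_11 rho(1)] = [0.6632 - (0.6663)(0.6663)] / [1 - (0.6663)(0.6663)]
         = 0.21924431 / 0.55604431 = 0.394293.
  Update: phi_21 = phi_11 - phi_22 phi_11 = 0.6663 - (0.394293)(0.6663) = 0.403583.
Step k = 3:
  phi_33 = [rho(3) - phi_21 rho(2) - phi_22 rho(1)] / [1 - phi_21 rho(1) - phi_22 rho(2)]
    numerator   = 0.5167 - (0.403583)(0.6632) - (0.394293)(0.6663) = -0.01367336
    denominator = 1 - (0.403583)(0.6663) - (0.394293)(0.6632) = 0.46959784
  phi_33 = -0.01367336 / 0.46959784 = -0.0291.
Therefore phi_{33} = -0.0291.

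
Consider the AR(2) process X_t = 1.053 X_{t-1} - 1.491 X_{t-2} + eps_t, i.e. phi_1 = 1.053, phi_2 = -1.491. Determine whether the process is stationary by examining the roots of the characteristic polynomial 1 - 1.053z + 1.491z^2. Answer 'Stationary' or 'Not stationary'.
\text{Not stationary}

The AR(p) characteristic polynomial is P(z) = 1 - 1.053z + 1.491z^2.
Stationarity requires all roots to lie outside the unit circle, i.e. |z| > 1 for every root.
Set 1 + (-1.053) z + (1.491) z^2 = 0, i.e. a z^2 + b z + c = 0 with a = 1.491, b = -1.053, c = 1.
Discriminant D = b^2 - 4ac = (-1.053)^2 - 4*(1.491)*1 = 1.108809 - (5.964) = -4.855191.
D < 0, so the roots are the complex-conjugate pair z = (-b +/- i sqrt(-D)) / (2a) = 0.3531 +/- 0.7389i.
For a conjugate pair |z|^2 = z * conj(z) = (product of roots) = c/a = 1/(1.491) = 0.670691, so |z| = sqrt(0.670691) = 0.819 for both roots.
Moduli of all roots: 0.8190, 0.8190.
All moduli strictly greater than 1? No.
Verdict: Not stationary.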